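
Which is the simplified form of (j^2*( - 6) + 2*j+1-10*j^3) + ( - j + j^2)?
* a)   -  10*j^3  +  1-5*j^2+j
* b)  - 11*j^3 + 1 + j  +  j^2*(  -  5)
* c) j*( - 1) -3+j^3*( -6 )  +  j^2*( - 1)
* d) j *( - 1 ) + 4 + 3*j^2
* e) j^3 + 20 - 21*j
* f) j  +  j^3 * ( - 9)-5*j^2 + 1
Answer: a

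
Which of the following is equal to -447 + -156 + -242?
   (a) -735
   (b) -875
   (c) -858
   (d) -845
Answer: d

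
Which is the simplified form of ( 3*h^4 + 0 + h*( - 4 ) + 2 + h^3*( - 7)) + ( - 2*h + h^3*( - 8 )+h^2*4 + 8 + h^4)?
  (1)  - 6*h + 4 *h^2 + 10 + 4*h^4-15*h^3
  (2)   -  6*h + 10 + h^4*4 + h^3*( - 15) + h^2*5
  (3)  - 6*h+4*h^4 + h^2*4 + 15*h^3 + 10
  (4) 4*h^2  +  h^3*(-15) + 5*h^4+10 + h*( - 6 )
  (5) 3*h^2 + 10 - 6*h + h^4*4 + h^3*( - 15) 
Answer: 1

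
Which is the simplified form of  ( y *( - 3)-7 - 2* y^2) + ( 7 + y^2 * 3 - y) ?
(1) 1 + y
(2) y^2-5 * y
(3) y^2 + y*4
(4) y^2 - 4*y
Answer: 4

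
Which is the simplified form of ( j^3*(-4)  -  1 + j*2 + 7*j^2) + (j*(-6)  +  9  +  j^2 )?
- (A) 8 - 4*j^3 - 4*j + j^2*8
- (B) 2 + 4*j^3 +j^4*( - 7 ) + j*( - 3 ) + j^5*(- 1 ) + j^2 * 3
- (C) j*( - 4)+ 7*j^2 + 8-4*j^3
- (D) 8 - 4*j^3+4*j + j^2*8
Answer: A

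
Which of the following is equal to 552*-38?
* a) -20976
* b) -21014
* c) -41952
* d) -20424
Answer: a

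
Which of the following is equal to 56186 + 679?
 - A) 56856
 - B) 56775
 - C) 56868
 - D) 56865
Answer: D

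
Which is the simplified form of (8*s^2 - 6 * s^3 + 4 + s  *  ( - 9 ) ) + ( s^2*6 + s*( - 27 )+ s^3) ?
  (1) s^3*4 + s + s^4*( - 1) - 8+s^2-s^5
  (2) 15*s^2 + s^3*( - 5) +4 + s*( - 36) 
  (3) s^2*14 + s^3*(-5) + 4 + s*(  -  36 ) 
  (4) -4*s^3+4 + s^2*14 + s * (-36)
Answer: 3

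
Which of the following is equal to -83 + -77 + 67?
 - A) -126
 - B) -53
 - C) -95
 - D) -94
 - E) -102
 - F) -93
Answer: F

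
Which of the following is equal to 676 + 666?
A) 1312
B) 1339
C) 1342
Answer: C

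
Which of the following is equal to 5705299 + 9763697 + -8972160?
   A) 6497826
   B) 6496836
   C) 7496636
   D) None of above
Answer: B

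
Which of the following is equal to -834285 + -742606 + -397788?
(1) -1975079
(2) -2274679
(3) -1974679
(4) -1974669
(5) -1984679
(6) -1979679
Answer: 3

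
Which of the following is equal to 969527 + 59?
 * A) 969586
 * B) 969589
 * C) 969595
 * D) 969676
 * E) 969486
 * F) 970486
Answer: A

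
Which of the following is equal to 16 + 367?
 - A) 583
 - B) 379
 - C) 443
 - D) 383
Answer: D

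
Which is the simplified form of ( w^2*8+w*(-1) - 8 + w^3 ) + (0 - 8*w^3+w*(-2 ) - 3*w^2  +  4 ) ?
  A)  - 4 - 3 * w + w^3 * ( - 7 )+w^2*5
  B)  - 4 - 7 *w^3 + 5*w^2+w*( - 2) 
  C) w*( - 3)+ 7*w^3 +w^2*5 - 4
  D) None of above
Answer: A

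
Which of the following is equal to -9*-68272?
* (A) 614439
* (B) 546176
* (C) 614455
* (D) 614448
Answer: D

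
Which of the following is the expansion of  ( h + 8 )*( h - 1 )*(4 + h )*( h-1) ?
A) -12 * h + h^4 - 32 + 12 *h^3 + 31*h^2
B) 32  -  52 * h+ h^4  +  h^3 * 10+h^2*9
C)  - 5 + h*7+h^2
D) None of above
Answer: B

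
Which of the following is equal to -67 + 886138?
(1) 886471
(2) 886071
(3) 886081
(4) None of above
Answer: 2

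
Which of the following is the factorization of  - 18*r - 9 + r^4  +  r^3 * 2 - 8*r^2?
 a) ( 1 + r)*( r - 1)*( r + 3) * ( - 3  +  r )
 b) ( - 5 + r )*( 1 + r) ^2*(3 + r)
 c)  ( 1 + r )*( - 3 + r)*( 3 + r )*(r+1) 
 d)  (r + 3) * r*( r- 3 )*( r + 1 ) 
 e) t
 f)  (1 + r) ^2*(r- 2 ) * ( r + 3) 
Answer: c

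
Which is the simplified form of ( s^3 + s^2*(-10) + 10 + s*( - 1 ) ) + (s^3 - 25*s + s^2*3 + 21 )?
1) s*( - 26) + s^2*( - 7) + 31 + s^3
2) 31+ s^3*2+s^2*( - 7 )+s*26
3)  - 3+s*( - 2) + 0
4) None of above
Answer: 4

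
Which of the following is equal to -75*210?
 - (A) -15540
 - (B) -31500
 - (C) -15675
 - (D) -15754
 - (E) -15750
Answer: E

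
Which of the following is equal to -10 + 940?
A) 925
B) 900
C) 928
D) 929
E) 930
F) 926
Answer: E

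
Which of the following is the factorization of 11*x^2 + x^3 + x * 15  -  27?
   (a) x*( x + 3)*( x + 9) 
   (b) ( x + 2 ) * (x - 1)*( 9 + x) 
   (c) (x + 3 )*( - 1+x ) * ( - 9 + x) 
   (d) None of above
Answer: d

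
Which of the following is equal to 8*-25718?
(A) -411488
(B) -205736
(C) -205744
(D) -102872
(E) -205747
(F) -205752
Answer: C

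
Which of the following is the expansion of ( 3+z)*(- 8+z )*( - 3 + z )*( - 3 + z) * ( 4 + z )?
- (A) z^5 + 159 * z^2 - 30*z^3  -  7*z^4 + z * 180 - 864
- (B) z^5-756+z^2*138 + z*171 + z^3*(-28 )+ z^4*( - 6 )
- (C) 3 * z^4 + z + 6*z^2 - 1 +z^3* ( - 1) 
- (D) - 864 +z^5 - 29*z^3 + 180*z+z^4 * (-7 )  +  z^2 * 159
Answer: D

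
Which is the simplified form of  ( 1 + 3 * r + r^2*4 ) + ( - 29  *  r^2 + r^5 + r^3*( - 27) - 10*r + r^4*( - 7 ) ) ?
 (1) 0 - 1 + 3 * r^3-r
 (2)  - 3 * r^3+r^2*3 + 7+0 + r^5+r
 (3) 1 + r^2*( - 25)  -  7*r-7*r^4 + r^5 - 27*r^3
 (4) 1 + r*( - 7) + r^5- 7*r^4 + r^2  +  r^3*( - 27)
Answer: 3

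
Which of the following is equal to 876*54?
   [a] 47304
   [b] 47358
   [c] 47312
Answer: a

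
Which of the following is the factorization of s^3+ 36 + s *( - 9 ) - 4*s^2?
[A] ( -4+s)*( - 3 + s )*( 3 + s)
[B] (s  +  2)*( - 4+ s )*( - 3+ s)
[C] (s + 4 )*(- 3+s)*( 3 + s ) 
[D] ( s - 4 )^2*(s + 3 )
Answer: A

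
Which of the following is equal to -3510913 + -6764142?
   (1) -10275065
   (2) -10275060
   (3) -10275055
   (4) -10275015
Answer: 3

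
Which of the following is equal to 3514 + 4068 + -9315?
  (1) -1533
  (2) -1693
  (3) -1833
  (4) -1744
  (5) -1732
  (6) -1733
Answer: 6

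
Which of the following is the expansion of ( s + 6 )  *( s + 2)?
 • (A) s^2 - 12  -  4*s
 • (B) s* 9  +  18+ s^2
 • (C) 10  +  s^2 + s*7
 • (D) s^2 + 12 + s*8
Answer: D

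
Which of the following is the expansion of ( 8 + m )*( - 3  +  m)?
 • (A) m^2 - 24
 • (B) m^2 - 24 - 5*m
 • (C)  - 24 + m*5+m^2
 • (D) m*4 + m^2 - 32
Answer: C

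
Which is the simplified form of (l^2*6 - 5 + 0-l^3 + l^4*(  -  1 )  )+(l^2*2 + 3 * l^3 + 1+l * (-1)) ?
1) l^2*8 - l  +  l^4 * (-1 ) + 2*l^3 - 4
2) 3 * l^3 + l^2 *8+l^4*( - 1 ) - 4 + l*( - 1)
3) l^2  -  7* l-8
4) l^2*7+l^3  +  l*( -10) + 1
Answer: 1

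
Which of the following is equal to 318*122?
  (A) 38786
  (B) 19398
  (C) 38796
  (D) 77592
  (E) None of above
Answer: C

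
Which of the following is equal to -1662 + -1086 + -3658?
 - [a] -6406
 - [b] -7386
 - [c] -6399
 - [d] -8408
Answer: a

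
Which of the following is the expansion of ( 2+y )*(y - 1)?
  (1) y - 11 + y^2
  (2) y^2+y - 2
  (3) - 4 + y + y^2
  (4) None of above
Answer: 2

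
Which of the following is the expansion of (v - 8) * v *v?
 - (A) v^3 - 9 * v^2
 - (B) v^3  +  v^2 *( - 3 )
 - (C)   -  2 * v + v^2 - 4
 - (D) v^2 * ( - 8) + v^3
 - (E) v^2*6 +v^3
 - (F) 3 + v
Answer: D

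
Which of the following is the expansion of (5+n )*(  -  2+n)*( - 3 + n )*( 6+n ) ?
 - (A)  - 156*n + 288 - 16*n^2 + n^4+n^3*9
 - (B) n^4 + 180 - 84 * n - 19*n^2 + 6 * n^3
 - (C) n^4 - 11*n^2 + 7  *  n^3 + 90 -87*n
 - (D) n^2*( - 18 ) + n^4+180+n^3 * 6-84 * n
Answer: B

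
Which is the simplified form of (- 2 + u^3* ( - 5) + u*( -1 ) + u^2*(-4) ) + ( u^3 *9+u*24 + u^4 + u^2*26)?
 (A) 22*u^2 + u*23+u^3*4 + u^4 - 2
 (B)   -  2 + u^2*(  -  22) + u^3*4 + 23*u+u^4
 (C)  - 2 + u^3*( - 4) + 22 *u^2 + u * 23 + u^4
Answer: A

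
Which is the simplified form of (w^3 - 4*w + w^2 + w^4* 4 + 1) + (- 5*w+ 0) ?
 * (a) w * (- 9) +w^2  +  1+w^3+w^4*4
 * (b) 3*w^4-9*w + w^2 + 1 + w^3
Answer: a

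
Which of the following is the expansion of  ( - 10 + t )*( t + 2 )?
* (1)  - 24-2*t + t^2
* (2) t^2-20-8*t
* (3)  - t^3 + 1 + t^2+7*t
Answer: 2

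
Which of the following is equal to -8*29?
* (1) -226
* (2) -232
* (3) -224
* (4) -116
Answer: 2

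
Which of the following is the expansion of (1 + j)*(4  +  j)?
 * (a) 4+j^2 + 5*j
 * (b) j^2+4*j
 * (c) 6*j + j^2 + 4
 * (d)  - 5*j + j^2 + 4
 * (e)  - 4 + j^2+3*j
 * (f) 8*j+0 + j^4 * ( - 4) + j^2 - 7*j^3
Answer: a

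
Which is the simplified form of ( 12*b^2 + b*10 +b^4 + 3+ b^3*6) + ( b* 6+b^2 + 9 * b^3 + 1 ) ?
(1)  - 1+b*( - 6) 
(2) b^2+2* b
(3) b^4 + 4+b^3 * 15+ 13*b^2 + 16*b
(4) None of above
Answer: 3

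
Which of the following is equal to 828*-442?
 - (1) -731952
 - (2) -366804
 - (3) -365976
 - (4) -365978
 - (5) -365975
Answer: 3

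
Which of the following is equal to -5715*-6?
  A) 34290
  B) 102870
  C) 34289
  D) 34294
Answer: A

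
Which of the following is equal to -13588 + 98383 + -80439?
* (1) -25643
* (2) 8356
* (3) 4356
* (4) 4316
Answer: 3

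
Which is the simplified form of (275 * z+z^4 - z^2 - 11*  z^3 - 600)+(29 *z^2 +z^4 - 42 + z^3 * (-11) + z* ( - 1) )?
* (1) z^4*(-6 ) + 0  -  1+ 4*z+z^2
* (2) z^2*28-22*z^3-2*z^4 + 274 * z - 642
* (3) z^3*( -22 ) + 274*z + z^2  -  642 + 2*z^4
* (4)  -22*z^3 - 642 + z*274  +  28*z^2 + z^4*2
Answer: 4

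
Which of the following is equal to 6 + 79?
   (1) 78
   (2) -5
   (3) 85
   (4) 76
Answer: 3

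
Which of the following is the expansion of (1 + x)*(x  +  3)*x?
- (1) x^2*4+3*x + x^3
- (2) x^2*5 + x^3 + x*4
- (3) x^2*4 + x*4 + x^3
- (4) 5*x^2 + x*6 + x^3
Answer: 1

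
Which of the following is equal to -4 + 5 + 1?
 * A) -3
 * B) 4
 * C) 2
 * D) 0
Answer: C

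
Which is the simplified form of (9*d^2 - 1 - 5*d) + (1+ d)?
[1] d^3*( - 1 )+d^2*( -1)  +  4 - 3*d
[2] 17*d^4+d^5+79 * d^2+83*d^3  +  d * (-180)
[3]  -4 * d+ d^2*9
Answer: 3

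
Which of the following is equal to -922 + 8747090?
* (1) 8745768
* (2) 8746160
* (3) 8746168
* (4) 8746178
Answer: 3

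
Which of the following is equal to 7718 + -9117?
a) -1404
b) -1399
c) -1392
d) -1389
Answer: b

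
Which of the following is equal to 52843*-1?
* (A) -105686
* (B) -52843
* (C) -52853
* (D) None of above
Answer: B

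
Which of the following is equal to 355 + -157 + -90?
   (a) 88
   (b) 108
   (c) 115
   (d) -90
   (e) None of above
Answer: b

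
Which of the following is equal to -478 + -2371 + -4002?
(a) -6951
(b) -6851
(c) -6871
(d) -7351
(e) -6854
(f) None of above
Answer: b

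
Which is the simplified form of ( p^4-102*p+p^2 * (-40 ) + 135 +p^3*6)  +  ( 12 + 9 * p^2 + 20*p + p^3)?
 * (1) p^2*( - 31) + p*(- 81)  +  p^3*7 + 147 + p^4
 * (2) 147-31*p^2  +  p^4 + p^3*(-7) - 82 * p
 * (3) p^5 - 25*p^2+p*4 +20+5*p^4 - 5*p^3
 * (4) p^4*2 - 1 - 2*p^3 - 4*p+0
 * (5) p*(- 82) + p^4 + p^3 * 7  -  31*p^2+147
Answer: 5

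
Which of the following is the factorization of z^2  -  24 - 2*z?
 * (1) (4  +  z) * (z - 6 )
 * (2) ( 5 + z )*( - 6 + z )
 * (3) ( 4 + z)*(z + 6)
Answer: 1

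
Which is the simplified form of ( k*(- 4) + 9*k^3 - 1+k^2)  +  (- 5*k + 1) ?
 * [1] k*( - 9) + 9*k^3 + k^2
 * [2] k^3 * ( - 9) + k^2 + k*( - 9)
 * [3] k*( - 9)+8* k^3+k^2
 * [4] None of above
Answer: 1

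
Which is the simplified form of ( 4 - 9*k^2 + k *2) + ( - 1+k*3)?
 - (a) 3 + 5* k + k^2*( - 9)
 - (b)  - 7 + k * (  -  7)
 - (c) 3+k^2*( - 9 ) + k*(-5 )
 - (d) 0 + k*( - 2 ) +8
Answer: a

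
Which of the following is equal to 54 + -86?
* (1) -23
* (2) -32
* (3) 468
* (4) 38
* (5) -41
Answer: 2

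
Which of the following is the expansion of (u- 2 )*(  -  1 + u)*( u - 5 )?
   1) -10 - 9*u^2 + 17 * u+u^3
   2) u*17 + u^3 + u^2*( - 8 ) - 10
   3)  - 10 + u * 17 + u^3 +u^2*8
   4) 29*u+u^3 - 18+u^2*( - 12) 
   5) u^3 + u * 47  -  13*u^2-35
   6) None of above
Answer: 2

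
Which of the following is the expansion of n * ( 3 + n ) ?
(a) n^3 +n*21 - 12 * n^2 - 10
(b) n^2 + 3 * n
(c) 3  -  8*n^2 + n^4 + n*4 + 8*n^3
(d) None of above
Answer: b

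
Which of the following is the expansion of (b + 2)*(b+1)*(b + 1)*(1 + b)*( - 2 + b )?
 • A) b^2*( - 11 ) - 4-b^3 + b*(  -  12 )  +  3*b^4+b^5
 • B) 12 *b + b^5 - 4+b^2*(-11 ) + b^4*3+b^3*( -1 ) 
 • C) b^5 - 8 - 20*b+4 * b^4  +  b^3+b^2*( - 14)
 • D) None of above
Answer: A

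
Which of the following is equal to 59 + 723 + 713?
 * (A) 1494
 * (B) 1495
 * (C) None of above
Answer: B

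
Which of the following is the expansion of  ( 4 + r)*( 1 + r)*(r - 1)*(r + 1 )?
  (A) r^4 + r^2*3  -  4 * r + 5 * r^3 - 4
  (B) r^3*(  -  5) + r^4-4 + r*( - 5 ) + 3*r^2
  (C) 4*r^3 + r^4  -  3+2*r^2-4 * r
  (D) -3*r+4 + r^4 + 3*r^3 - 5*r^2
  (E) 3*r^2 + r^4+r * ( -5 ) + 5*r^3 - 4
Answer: E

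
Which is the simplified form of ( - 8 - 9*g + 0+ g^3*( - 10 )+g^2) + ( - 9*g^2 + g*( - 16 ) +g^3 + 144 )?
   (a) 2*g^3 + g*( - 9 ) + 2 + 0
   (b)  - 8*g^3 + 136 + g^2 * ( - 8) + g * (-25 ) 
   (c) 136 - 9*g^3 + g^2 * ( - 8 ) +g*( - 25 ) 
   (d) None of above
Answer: c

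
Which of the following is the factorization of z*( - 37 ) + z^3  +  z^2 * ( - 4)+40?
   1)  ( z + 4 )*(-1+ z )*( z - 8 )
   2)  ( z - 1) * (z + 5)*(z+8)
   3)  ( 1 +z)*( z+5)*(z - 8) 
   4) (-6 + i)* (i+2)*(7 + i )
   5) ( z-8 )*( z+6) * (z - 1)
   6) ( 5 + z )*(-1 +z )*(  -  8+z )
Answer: 6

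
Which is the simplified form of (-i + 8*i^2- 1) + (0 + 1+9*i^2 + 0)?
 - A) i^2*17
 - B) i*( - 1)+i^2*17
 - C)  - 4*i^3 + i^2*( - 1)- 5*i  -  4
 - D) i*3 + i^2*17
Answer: B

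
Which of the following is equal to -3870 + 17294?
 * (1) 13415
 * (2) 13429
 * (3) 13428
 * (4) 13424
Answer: 4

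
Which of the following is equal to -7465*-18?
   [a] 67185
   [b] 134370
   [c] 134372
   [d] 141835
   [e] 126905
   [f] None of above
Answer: b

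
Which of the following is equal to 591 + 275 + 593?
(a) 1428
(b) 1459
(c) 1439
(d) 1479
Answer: b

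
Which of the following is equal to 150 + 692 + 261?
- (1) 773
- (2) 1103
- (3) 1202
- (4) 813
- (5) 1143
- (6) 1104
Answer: 2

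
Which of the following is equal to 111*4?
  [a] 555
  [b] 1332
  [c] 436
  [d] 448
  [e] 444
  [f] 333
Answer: e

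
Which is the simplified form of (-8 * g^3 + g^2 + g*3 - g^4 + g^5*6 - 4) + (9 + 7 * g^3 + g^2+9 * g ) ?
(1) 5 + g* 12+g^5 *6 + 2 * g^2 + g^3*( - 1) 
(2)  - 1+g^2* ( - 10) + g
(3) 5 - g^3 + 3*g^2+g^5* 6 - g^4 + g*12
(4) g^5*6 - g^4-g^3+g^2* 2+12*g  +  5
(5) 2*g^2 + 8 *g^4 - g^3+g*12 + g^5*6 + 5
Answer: 4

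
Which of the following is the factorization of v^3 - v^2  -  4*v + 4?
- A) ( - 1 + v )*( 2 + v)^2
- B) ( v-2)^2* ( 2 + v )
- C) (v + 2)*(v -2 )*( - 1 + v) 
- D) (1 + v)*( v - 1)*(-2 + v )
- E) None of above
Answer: C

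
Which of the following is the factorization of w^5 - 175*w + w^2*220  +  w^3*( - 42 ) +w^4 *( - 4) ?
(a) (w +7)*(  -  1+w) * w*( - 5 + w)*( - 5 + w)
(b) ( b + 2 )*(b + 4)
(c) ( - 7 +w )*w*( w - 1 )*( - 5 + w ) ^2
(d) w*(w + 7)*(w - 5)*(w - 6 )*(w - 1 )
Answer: a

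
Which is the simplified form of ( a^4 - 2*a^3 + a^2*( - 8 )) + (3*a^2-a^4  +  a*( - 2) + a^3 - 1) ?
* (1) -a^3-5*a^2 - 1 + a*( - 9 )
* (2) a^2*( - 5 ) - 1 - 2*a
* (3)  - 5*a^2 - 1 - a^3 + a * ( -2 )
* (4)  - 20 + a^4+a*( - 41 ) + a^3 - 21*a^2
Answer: 3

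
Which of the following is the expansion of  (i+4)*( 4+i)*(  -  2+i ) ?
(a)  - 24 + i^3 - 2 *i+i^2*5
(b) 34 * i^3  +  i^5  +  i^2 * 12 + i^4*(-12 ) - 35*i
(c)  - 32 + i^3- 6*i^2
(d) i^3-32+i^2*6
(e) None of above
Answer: d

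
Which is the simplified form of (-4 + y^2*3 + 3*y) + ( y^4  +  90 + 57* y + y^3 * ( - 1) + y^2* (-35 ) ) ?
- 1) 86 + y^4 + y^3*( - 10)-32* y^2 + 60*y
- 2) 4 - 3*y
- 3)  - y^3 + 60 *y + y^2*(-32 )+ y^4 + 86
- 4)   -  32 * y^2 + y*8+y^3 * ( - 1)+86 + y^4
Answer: 3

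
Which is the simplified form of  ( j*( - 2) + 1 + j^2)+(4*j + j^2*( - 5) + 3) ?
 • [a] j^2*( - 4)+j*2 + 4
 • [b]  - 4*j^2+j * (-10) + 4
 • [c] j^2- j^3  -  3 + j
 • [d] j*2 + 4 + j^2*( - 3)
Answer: a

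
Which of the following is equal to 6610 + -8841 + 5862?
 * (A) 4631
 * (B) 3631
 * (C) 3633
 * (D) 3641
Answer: B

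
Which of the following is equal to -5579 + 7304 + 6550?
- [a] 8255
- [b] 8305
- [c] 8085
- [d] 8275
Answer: d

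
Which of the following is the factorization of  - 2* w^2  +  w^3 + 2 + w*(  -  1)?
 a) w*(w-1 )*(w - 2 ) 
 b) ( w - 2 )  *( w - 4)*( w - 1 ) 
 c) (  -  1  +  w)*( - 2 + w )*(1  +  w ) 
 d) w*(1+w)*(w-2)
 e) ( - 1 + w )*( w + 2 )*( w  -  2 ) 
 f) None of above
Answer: c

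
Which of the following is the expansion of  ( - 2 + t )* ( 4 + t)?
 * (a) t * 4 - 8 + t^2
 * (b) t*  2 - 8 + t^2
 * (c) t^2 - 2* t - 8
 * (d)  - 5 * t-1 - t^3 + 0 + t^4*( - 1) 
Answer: b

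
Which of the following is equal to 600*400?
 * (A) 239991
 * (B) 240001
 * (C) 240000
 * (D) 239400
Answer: C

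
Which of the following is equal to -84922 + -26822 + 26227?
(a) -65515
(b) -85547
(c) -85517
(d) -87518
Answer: c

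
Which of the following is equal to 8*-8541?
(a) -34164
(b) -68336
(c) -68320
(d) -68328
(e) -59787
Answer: d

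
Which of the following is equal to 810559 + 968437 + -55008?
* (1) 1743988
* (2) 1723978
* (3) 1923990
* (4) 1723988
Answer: 4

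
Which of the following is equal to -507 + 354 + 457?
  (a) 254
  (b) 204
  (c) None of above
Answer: c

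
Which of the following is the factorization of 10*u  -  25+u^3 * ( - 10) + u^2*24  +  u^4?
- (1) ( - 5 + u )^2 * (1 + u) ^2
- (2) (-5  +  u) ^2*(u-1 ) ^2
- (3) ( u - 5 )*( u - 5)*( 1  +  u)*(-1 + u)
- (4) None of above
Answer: 3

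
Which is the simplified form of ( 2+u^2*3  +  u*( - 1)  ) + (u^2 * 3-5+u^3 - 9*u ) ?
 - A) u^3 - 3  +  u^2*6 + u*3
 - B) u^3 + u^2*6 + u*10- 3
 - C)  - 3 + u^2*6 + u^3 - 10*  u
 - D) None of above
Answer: C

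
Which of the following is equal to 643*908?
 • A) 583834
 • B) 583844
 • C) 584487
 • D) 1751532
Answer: B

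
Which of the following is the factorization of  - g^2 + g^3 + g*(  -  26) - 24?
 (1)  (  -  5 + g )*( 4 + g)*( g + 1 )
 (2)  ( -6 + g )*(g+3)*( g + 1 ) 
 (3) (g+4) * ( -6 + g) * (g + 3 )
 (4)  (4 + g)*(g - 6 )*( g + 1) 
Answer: 4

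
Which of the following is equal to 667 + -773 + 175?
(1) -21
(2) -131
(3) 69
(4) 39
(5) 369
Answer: 3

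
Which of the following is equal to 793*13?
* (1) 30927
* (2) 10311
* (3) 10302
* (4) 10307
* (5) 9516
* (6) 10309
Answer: 6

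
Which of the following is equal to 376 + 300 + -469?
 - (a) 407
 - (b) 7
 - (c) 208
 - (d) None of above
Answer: d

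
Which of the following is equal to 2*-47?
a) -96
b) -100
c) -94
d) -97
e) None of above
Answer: c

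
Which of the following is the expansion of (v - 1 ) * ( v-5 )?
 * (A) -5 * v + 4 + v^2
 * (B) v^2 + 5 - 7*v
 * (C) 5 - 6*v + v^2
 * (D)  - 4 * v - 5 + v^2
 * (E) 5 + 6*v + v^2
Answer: C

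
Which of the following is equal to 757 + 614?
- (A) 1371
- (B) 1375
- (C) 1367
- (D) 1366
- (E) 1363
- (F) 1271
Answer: A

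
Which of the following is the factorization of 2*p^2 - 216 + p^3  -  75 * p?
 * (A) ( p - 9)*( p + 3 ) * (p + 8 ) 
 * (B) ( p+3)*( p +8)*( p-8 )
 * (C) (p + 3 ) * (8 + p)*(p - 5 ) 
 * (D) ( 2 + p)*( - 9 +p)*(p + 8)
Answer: A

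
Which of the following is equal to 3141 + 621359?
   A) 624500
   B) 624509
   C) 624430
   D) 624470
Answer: A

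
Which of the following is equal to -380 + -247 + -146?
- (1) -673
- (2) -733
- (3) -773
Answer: 3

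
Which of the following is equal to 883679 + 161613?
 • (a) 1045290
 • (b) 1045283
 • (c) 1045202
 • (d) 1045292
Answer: d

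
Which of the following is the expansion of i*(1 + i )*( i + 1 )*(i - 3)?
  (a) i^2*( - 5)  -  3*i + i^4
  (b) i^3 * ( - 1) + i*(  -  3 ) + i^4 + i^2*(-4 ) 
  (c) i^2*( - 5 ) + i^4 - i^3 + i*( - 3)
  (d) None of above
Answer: c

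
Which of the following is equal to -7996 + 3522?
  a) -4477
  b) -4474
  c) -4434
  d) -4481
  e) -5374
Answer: b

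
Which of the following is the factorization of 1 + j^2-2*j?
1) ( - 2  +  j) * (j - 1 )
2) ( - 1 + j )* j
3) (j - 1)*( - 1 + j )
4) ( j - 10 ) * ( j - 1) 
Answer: 3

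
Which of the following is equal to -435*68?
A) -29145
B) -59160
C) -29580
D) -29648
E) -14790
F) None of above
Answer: C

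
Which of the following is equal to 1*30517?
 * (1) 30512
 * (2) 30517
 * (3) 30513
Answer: 2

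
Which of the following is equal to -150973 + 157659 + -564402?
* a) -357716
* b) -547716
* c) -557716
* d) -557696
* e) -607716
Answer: c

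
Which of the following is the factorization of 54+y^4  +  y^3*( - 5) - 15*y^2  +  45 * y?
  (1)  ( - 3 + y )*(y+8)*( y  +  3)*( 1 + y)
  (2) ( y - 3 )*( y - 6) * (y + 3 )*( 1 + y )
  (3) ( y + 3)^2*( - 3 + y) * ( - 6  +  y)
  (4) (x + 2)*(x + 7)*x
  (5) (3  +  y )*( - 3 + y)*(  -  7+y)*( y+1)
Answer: 2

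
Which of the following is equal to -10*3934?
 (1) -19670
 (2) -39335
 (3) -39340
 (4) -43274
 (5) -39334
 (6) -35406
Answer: 3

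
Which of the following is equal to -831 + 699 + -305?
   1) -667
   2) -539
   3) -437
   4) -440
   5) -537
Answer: 3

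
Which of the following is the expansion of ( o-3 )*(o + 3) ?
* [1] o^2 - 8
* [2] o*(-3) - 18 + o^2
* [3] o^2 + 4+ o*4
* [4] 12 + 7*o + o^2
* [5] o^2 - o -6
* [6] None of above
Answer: 6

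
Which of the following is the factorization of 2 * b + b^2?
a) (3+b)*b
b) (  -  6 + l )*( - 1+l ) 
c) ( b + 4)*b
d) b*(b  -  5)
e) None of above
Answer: e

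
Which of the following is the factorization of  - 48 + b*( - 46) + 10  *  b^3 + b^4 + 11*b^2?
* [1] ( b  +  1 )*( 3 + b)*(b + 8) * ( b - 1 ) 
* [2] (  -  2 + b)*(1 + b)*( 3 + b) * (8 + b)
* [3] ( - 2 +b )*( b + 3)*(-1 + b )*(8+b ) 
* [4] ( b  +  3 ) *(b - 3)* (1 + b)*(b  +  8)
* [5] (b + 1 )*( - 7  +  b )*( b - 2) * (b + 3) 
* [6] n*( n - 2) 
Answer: 2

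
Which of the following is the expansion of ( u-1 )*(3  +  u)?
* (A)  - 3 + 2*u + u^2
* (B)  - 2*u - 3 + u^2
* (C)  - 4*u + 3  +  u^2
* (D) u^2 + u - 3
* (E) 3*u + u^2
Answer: A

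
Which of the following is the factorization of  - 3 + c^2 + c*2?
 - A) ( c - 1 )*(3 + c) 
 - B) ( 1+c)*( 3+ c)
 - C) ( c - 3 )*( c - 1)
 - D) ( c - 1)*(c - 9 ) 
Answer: A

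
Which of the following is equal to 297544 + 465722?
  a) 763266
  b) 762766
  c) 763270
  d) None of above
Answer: a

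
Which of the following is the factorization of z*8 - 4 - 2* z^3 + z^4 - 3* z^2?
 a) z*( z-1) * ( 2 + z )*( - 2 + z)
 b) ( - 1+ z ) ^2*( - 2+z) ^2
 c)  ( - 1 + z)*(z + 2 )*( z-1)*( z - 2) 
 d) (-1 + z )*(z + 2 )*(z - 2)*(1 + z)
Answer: c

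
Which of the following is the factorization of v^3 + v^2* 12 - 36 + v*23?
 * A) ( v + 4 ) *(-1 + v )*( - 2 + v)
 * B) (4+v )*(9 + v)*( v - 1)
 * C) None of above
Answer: B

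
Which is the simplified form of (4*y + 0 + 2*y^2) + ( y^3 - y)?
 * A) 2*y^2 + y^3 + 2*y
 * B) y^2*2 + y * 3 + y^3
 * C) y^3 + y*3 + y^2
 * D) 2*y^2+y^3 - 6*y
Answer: B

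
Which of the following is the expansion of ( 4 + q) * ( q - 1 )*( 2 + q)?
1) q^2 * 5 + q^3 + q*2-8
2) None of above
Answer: 1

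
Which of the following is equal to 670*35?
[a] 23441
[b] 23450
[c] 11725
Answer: b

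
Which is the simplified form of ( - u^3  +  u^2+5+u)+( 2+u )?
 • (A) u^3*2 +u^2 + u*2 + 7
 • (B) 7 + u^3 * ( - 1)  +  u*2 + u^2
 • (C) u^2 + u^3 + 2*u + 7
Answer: B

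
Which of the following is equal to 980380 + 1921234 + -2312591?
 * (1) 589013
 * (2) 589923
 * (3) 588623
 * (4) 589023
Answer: 4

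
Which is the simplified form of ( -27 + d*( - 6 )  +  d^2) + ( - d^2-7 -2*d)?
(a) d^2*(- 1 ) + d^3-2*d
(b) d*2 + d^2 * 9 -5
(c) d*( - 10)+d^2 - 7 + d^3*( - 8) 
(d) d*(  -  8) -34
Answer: d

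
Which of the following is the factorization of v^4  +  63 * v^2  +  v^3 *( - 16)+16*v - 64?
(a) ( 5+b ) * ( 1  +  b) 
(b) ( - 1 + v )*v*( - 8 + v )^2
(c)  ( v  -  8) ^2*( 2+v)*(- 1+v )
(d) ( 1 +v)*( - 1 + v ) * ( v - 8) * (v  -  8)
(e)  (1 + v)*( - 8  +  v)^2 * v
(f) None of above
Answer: d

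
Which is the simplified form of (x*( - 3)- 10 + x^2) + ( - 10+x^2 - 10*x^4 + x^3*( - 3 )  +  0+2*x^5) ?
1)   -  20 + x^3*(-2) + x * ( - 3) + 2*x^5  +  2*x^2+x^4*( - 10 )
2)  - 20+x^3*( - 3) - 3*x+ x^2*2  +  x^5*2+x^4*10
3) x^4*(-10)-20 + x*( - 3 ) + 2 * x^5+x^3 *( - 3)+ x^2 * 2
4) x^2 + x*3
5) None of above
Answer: 3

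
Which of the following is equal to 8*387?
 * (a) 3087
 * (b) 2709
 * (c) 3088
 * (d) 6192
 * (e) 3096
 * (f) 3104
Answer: e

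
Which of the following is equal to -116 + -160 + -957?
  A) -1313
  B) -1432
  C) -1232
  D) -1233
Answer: D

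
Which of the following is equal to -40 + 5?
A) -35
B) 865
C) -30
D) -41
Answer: A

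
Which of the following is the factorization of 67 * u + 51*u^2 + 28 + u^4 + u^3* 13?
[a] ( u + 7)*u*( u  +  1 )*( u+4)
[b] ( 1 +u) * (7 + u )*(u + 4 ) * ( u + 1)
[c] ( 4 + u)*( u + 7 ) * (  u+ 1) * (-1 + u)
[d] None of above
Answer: b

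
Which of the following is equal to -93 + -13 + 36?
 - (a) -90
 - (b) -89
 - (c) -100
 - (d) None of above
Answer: d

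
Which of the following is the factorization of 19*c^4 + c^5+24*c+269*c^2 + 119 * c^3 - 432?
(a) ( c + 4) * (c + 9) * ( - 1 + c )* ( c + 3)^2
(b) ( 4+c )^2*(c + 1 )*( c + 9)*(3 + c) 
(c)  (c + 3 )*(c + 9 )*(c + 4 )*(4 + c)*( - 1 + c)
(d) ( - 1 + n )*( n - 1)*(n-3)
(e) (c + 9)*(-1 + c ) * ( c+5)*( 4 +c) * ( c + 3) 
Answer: c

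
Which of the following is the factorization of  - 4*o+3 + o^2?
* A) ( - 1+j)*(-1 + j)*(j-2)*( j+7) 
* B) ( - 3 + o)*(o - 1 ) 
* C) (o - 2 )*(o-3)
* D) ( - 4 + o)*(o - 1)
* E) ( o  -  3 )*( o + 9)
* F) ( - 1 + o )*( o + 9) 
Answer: B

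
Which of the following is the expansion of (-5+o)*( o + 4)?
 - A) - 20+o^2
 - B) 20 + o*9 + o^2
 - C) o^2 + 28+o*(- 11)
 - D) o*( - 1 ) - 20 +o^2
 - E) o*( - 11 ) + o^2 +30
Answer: D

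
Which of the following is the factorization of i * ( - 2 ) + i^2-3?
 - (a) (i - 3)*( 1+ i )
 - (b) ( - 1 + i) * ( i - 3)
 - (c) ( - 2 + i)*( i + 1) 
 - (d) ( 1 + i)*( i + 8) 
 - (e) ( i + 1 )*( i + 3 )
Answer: a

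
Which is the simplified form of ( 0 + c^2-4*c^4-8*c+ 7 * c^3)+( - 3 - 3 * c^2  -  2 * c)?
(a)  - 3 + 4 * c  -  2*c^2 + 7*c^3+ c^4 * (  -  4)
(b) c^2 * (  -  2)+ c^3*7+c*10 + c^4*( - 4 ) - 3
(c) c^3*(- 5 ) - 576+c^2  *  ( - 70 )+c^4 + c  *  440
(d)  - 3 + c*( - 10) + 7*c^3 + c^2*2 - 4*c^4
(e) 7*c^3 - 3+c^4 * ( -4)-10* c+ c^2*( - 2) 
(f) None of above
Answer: e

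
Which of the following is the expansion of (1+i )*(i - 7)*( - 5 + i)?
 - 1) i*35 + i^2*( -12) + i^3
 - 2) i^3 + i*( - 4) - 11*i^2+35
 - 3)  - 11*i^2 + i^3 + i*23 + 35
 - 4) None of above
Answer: 3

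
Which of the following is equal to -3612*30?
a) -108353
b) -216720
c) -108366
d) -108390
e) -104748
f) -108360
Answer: f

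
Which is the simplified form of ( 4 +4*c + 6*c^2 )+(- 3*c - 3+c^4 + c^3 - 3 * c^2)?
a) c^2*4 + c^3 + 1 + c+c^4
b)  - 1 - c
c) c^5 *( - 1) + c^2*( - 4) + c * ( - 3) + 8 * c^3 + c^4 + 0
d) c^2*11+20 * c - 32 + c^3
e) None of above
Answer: e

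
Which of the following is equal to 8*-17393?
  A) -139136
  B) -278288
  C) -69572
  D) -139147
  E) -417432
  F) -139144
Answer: F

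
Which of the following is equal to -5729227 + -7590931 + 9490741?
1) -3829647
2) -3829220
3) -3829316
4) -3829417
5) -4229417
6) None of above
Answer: 4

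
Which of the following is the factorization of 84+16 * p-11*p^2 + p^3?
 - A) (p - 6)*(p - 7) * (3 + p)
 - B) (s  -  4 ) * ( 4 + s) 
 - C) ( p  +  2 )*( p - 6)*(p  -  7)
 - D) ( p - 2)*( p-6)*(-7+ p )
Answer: C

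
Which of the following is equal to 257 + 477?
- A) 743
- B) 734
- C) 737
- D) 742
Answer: B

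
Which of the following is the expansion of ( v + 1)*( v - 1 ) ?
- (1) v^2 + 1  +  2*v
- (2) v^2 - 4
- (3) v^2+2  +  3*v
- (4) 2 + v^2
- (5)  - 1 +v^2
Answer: 5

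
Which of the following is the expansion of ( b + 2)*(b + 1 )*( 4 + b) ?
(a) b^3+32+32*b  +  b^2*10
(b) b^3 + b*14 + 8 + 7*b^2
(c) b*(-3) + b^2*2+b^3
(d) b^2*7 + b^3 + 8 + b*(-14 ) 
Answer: b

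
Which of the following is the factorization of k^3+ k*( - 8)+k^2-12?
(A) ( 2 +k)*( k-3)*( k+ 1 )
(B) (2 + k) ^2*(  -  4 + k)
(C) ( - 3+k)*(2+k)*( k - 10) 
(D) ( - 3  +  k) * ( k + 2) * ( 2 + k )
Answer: D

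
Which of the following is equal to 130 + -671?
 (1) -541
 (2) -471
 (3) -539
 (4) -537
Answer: 1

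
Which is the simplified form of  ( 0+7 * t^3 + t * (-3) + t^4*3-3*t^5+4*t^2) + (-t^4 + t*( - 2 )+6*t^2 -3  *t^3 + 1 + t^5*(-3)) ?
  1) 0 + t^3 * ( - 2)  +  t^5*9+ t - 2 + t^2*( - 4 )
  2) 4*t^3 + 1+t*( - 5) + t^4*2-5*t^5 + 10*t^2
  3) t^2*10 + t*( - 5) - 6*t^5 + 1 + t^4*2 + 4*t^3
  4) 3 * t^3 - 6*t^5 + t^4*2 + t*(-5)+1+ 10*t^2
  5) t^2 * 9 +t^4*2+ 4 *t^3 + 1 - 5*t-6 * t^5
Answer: 3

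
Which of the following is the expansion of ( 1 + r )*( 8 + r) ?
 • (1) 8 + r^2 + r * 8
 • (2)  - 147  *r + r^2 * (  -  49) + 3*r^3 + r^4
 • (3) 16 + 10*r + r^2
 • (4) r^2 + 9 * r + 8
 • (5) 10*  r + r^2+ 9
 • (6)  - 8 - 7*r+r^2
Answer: 4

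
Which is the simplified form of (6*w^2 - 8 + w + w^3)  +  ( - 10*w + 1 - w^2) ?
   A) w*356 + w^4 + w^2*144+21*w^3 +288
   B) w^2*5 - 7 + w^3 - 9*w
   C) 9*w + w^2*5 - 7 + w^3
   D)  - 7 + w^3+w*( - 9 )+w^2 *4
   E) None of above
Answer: B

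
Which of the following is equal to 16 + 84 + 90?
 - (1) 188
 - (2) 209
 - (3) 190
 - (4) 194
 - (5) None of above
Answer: 3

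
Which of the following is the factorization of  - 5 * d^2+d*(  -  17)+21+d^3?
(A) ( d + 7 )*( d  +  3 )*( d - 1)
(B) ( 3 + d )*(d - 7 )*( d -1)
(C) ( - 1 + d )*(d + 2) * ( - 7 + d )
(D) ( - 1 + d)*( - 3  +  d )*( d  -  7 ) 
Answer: B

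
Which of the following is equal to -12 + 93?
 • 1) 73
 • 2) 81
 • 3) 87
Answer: 2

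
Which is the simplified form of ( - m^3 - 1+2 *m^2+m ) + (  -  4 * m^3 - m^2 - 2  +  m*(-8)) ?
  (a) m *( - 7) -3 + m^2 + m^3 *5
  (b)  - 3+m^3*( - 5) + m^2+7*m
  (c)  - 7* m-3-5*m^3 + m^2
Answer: c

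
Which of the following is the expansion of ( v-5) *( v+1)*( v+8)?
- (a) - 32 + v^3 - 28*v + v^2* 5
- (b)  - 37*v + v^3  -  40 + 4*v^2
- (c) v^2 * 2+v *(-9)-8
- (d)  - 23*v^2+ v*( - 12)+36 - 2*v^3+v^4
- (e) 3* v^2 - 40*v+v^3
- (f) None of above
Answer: b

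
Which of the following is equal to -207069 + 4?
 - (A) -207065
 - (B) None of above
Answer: A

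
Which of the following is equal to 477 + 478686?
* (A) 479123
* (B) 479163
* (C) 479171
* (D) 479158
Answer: B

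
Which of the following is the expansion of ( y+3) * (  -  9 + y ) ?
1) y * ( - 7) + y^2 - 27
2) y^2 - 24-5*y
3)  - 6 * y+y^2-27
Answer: 3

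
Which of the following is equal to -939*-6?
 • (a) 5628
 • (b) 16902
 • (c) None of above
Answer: c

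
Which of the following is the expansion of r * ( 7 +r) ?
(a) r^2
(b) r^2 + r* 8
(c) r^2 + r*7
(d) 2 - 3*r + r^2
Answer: c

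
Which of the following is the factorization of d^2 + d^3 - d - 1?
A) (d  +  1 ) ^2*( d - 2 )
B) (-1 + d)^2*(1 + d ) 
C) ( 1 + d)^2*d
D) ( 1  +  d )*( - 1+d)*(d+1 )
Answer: D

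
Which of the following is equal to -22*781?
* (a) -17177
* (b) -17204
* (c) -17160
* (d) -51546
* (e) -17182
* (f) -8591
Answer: e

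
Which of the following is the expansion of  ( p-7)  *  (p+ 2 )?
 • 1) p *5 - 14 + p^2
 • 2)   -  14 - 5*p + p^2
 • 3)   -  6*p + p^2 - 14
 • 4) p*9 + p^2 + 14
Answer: 2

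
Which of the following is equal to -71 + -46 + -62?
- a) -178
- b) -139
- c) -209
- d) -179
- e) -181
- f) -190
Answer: d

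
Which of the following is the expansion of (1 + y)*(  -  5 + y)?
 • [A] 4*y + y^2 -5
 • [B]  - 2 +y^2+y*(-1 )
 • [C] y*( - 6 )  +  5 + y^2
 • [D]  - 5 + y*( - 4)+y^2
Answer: D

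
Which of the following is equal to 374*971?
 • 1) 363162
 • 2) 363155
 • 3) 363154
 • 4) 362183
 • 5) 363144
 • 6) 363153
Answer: 3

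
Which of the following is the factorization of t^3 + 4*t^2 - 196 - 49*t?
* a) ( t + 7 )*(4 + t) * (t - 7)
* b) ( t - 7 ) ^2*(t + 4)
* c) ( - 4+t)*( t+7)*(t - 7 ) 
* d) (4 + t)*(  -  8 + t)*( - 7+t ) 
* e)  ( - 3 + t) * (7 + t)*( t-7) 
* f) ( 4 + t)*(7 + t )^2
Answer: a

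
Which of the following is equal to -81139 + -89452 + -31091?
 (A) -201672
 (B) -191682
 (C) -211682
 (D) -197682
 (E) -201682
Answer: E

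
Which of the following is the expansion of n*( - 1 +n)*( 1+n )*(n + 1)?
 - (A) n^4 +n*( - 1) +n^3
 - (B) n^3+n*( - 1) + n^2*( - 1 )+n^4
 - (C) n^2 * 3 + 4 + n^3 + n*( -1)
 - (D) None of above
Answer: B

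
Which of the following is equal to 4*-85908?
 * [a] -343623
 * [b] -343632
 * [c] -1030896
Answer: b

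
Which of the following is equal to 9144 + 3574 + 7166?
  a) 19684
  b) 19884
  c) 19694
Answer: b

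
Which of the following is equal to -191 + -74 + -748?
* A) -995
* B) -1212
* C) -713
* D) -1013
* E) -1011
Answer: D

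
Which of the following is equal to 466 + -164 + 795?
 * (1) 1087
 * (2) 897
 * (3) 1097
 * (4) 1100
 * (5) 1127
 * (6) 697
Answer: 3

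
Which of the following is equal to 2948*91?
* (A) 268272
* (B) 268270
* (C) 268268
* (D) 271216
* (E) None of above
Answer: C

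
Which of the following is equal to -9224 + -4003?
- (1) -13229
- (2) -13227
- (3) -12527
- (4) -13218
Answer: 2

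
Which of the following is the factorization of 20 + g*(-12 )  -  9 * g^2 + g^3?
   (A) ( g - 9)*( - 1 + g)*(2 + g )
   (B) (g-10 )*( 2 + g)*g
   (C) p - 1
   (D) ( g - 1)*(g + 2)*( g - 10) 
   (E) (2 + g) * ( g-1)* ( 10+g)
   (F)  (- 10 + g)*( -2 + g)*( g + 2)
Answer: D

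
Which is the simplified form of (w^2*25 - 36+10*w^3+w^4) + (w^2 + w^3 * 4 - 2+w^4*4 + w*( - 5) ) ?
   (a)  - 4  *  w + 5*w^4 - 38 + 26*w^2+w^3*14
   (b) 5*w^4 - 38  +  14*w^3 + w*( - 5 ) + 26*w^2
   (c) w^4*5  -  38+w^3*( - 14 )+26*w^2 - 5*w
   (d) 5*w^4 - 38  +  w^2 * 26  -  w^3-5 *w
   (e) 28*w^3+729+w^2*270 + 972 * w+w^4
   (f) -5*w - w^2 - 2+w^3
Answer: b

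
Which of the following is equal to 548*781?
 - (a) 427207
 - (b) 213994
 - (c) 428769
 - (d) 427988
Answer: d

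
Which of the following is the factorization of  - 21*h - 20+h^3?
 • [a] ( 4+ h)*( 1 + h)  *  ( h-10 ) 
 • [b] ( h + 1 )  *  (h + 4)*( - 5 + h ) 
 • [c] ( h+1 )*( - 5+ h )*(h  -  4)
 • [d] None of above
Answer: b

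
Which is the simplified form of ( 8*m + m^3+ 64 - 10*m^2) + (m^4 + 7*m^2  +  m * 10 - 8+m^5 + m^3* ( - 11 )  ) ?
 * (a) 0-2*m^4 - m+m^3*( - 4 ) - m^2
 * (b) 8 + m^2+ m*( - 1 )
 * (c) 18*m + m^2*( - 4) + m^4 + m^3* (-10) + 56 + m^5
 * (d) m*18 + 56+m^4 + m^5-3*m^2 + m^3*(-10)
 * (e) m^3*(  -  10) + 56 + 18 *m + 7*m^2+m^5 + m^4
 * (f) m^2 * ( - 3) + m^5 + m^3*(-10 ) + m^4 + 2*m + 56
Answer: d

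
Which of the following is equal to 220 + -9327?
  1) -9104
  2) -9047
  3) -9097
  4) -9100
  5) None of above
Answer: 5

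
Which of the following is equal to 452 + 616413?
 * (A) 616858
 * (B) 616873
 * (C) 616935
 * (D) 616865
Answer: D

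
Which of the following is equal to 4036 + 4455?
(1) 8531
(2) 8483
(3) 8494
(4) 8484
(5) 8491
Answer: 5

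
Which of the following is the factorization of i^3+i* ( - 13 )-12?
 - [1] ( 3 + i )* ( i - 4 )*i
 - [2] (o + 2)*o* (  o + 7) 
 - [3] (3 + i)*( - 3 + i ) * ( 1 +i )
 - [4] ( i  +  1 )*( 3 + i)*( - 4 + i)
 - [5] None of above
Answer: 4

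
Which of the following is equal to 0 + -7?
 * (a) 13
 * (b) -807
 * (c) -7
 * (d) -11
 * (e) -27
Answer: c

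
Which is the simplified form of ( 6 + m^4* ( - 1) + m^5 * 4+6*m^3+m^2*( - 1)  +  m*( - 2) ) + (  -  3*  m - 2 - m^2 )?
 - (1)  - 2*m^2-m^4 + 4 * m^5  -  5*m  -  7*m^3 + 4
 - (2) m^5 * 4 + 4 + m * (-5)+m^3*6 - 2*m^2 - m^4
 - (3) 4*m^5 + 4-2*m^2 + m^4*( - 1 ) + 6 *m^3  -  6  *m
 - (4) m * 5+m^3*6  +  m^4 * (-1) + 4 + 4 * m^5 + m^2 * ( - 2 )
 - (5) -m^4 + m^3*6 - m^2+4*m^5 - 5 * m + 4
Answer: 2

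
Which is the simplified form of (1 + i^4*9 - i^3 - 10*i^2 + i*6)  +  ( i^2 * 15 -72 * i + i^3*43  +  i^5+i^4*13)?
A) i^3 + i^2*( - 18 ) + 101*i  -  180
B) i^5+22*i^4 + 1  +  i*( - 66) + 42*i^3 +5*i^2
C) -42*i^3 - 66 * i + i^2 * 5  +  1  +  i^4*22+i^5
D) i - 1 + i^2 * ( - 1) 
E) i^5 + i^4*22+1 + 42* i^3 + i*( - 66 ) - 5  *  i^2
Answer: B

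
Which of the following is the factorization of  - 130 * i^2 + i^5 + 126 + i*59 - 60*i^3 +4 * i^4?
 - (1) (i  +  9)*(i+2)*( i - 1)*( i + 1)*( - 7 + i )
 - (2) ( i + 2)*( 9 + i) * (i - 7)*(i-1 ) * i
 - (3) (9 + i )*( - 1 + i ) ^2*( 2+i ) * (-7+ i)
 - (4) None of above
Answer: 1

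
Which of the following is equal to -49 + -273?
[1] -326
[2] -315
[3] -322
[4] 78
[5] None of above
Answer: 3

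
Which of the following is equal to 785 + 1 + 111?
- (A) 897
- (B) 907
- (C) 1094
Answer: A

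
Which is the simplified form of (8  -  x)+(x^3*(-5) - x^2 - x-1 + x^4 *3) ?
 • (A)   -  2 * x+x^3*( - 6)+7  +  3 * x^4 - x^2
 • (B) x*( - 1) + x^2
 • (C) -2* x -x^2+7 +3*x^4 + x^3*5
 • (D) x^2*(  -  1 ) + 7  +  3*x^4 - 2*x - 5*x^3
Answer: D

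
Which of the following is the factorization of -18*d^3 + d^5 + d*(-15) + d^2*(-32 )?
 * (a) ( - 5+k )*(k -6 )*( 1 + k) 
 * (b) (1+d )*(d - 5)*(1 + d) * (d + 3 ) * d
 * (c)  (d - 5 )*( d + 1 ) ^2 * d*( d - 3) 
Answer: b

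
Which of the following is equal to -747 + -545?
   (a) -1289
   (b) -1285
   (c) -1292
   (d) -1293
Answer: c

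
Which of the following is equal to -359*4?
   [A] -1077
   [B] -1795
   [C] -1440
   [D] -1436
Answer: D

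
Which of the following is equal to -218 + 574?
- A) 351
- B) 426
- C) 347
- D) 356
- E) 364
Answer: D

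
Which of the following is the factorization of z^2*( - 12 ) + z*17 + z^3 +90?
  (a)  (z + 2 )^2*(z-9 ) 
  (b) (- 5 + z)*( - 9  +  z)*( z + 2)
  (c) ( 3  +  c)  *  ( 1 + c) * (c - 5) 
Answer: b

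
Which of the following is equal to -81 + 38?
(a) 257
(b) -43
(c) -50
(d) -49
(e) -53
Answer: b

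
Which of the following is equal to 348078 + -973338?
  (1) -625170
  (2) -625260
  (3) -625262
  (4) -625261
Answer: 2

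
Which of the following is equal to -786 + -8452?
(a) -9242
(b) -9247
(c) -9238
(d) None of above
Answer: c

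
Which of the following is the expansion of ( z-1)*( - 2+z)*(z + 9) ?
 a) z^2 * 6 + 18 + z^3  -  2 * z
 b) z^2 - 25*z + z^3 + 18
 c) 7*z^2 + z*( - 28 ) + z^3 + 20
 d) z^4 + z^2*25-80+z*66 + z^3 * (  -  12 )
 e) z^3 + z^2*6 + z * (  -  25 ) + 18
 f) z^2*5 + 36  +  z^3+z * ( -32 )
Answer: e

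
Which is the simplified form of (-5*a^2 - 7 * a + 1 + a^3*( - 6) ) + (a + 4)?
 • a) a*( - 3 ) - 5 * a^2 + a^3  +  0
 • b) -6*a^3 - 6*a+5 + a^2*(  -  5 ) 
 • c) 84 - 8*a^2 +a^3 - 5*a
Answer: b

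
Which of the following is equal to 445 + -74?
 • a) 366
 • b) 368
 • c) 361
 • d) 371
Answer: d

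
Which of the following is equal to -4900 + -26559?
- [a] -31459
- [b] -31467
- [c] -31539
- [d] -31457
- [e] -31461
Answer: a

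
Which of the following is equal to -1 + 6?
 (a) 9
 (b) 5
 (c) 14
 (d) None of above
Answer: b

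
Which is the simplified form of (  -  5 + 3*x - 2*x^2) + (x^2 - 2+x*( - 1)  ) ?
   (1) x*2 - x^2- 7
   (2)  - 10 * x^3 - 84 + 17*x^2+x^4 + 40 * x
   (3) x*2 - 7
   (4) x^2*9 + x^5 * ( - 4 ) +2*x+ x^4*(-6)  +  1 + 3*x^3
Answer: 1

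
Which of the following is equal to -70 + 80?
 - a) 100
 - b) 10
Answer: b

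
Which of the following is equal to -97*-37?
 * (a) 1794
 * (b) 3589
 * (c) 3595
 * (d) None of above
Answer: b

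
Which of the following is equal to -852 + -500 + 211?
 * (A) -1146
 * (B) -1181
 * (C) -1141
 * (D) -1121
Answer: C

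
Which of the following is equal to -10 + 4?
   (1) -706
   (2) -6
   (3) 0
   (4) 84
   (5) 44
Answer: 2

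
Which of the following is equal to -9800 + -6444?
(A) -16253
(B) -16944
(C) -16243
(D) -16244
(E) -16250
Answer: D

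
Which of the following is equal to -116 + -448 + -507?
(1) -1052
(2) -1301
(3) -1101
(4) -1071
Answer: 4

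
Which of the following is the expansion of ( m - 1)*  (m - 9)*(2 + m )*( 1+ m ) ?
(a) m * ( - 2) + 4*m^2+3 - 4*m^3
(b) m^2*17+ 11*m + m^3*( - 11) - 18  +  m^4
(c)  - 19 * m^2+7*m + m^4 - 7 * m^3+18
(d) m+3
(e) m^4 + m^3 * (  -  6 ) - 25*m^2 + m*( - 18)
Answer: c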